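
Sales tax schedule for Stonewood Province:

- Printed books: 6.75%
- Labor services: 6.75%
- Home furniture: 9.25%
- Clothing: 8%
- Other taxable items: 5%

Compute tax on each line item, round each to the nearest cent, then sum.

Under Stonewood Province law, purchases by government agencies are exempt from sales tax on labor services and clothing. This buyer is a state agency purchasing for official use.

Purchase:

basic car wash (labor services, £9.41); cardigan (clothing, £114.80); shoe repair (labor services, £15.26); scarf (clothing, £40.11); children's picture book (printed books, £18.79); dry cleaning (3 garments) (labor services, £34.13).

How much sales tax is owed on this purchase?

£1.27

Basic car wash £9.41: labor services, buyer-exempt → 0% → £0.00
Cardigan £114.80: clothing, buyer-exempt → 0% → £0.00
Shoe repair £15.26: labor services, buyer-exempt → 0% → £0.00
Scarf £40.11: clothing, buyer-exempt → 0% → £0.00
Children's picture book £18.79: printed books → 6.75% → £1.27
Dry cleaning (3 garments) £34.13: labor services, buyer-exempt → 0% → £0.00
Total tax = £1.27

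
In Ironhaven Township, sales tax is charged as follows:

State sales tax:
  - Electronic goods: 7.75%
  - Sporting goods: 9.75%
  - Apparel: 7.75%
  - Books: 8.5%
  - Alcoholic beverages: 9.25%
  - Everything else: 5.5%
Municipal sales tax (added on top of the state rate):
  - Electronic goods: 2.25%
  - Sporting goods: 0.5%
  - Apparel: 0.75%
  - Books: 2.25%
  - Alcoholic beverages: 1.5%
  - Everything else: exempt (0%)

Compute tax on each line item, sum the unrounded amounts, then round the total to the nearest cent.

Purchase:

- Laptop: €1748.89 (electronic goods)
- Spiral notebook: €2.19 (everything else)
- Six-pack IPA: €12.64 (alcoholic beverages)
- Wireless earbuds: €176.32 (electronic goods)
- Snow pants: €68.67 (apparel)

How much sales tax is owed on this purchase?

€199.84

Laptop €1748.89: electronic goods → 7.75% + 2.25% municipal = 10% → €174.889
Spiral notebook €2.19: everything else → 5.5% + 0% municipal = 5.5% → €0.12045
Six-pack IPA €12.64: alcoholic beverages → 9.25% + 1.5% municipal = 10.75% → €1.3588
Wireless earbuds €176.32: electronic goods → 7.75% + 2.25% municipal = 10% → €17.632
Snow pants €68.67: apparel → 7.75% + 0.75% municipal = 8.5% → €5.83695
Unrounded tax sum = €199.8372 → €199.84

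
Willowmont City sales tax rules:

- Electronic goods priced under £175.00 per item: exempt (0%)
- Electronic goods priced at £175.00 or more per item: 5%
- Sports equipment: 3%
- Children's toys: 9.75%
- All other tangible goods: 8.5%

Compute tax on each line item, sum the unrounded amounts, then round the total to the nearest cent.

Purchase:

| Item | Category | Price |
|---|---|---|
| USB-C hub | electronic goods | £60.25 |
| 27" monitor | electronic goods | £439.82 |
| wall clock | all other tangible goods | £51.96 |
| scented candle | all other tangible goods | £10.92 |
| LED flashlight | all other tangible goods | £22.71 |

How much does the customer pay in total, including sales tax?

USB-C hub £60.25: electronic goods, under £175.00 → 0% → £0.00
27" monitor £439.82: electronic goods, £175.00 or more → 5% → £21.991
Wall clock £51.96: all other tangible goods → 8.5% → £4.4166
Scented candle £10.92: all other tangible goods → 8.5% → £0.9282
LED flashlight £22.71: all other tangible goods → 8.5% → £1.93035
Subtotal = £585.66; unrounded tax = £29.26615 → £29.27; total due = £614.93

£614.93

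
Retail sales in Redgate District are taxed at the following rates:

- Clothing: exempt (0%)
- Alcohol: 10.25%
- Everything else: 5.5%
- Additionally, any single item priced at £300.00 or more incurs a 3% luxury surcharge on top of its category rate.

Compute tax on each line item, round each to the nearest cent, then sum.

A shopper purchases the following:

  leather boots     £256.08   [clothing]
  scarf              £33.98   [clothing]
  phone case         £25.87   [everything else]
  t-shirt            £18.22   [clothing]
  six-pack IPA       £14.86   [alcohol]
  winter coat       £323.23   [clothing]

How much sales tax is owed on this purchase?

£12.64

Leather boots £256.08: clothing → 0% → £0.00
Scarf £33.98: clothing → 0% → £0.00
Phone case £25.87: everything else → 5.5% → £1.42
T-shirt £18.22: clothing → 0% → £0.00
Six-pack IPA £14.86: alcohol → 10.25% → £1.52
Winter coat £323.23: clothing → 0% + 3% surcharge = 3% → £9.70
Total tax = £1.42 + £1.52 + £9.70 = £12.64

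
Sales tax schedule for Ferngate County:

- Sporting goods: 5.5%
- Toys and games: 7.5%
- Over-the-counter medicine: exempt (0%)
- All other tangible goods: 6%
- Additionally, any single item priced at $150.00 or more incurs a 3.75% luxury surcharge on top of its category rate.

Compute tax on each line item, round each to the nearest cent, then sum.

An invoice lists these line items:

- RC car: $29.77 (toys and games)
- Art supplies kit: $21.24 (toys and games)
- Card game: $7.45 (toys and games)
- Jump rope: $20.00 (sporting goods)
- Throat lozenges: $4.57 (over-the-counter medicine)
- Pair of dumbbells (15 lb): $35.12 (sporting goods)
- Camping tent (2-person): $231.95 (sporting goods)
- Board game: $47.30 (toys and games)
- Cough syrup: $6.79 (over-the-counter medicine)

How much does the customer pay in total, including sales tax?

RC car $29.77: toys and games → 7.5% → $2.23
Art supplies kit $21.24: toys and games → 7.5% → $1.59
Card game $7.45: toys and games → 7.5% → $0.56
Jump rope $20.00: sporting goods → 5.5% → $1.10
Throat lozenges $4.57: over-the-counter medicine → 0% → $0.00
Pair of dumbbells (15 lb) $35.12: sporting goods → 5.5% → $1.93
Camping tent (2-person) $231.95: sporting goods → 5.5% + 3.75% surcharge = 9.25% → $21.46
Board game $47.30: toys and games → 7.5% → $3.55
Cough syrup $6.79: over-the-counter medicine → 0% → $0.00
Subtotal = $404.19; tax = $32.42; total due = $436.61

$436.61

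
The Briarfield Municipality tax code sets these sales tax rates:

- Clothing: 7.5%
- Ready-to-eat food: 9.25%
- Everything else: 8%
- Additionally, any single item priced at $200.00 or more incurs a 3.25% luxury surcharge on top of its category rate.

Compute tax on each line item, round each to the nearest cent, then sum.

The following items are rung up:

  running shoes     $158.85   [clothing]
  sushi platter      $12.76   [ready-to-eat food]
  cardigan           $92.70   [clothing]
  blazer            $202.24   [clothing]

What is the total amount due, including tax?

$508.33

Running shoes $158.85: clothing → 7.5% → $11.91
Sushi platter $12.76: ready-to-eat food → 9.25% → $1.18
Cardigan $92.70: clothing → 7.5% → $6.95
Blazer $202.24: clothing → 7.5% + 3.25% surcharge = 10.75% → $21.74
Subtotal = $466.55; tax = $41.78; total due = $508.33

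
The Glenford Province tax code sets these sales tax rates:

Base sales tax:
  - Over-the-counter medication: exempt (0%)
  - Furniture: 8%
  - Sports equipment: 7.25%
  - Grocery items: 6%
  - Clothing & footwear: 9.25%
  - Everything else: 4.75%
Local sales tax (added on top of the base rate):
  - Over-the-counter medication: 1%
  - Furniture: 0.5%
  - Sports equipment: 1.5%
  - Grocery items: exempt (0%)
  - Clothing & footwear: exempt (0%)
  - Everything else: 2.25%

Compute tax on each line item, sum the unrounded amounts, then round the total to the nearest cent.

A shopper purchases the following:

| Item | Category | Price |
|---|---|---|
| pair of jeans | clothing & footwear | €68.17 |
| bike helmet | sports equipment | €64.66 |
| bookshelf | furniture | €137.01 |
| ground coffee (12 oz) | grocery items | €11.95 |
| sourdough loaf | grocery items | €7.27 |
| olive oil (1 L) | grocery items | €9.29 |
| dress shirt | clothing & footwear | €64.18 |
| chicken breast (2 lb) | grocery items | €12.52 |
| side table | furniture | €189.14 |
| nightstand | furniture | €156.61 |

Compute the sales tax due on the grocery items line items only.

Ground coffee (12 oz) €11.95: grocery items → 6% + 0% local = 6% → €0.717
Sourdough loaf €7.27: grocery items → 6% + 0% local = 6% → €0.4362
Olive oil (1 L) €9.29: grocery items → 6% + 0% local = 6% → €0.5574
Chicken breast (2 lb) €12.52: grocery items → 6% + 0% local = 6% → €0.7512
Tax on grocery items: unrounded sum = €2.4618 → €2.46

€2.46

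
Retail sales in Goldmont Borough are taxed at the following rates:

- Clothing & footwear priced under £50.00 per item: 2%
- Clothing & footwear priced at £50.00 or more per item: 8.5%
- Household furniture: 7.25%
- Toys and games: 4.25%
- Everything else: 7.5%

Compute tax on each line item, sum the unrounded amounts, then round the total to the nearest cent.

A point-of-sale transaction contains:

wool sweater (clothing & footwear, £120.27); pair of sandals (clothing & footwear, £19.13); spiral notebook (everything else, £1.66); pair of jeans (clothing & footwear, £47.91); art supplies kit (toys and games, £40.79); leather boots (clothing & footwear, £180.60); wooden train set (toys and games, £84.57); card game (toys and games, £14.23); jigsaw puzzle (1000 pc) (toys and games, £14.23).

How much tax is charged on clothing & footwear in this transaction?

£26.91

Wool sweater £120.27: clothing & footwear, £50.00 or more → 8.5% → £10.22295
Pair of sandals £19.13: clothing & footwear, under £50.00 → 2% → £0.3826
Pair of jeans £47.91: clothing & footwear, under £50.00 → 2% → £0.9582
Leather boots £180.60: clothing & footwear, £50.00 or more → 8.5% → £15.351
Tax on clothing & footwear: unrounded sum = £26.91475 → £26.91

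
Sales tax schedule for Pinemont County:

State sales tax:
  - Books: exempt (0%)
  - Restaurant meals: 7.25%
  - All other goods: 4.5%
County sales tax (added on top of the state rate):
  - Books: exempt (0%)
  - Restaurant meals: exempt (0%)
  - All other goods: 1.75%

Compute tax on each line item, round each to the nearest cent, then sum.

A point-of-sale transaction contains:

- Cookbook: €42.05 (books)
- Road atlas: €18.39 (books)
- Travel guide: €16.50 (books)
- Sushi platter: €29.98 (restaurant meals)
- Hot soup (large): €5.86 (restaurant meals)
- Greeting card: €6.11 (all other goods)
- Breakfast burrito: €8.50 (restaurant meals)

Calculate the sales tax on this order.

€3.59

Cookbook €42.05: books → 0% + 0% county = 0% → €0.00
Road atlas €18.39: books → 0% + 0% county = 0% → €0.00
Travel guide €16.50: books → 0% + 0% county = 0% → €0.00
Sushi platter €29.98: restaurant meals → 7.25% + 0% county = 7.25% → €2.17
Hot soup (large) €5.86: restaurant meals → 7.25% + 0% county = 7.25% → €0.42
Greeting card €6.11: all other goods → 4.5% + 1.75% county = 6.25% → €0.38
Breakfast burrito €8.50: restaurant meals → 7.25% + 0% county = 7.25% → €0.62
Total tax = €2.17 + €0.42 + €0.38 + €0.62 = €3.59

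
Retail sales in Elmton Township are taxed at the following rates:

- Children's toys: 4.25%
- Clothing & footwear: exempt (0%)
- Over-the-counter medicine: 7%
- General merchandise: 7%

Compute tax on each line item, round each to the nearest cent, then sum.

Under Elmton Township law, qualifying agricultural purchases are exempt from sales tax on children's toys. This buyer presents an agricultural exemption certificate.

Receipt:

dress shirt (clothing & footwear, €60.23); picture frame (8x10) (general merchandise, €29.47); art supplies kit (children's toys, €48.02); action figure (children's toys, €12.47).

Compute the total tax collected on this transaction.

€2.06

Dress shirt €60.23: clothing & footwear → 0% → €0.00
Picture frame (8x10) €29.47: general merchandise → 7% → €2.06
Art supplies kit €48.02: children's toys, buyer-exempt → 0% → €0.00
Action figure €12.47: children's toys, buyer-exempt → 0% → €0.00
Total tax = €2.06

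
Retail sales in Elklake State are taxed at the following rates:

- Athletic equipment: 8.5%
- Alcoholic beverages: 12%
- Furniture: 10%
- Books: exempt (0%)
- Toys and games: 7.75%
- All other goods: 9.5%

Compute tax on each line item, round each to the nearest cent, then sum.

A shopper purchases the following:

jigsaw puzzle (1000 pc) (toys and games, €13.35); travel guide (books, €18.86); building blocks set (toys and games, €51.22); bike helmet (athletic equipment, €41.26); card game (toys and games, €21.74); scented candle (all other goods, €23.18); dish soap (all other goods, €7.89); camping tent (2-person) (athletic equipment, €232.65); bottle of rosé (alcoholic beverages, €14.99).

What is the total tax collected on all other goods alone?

Scented candle €23.18: all other goods → 9.5% → €2.20
Dish soap €7.89: all other goods → 9.5% → €0.75
Tax on all other goods = €2.20 + €0.75 = €2.95

€2.95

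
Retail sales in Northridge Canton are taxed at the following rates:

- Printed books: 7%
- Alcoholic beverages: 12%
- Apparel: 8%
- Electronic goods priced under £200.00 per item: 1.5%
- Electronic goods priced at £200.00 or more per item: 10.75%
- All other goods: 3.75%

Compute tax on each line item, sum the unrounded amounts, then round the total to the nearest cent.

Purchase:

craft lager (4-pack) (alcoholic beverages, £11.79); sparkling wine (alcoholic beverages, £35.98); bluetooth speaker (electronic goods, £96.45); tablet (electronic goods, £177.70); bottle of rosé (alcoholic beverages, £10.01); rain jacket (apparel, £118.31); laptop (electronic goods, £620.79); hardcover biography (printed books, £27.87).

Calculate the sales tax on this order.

£89.20

Craft lager (4-pack) £11.79: alcoholic beverages → 12% → £1.4148
Sparkling wine £35.98: alcoholic beverages → 12% → £4.3176
Bluetooth speaker £96.45: electronic goods, under £200.00 → 1.5% → £1.44675
Tablet £177.70: electronic goods, under £200.00 → 1.5% → £2.6655
Bottle of rosé £10.01: alcoholic beverages → 12% → £1.2012
Rain jacket £118.31: apparel → 8% → £9.4648
Laptop £620.79: electronic goods, £200.00 or more → 10.75% → £66.734925
Hardcover biography £27.87: printed books → 7% → £1.9509
Unrounded tax sum = £89.196475 → £89.20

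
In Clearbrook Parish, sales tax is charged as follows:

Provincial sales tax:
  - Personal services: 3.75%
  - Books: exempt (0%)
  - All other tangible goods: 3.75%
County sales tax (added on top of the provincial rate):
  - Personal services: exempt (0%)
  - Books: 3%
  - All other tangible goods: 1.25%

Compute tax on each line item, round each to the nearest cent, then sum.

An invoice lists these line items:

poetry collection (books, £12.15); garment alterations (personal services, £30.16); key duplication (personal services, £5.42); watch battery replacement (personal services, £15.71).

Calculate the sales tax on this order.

£2.28

Poetry collection £12.15: books → 0% + 3% county = 3% → £0.36
Garment alterations £30.16: personal services → 3.75% + 0% county = 3.75% → £1.13
Key duplication £5.42: personal services → 3.75% + 0% county = 3.75% → £0.20
Watch battery replacement £15.71: personal services → 3.75% + 0% county = 3.75% → £0.59
Total tax = £0.36 + £1.13 + £0.20 + £0.59 = £2.28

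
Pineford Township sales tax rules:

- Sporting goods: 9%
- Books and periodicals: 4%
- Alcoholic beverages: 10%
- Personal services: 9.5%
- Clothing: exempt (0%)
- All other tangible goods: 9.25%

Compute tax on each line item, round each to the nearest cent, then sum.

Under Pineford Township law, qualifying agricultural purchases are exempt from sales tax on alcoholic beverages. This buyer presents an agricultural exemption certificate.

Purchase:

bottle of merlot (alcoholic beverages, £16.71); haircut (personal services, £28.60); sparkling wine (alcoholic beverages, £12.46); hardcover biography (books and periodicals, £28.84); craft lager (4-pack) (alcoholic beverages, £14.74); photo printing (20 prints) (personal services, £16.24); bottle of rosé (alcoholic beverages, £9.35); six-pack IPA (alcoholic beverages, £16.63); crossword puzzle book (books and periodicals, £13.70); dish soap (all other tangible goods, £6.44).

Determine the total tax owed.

£6.56

Bottle of merlot £16.71: alcoholic beverages, buyer-exempt → 0% → £0.00
Haircut £28.60: personal services → 9.5% → £2.72
Sparkling wine £12.46: alcoholic beverages, buyer-exempt → 0% → £0.00
Hardcover biography £28.84: books and periodicals → 4% → £1.15
Craft lager (4-pack) £14.74: alcoholic beverages, buyer-exempt → 0% → £0.00
Photo printing (20 prints) £16.24: personal services → 9.5% → £1.54
Bottle of rosé £9.35: alcoholic beverages, buyer-exempt → 0% → £0.00
Six-pack IPA £16.63: alcoholic beverages, buyer-exempt → 0% → £0.00
Crossword puzzle book £13.70: books and periodicals → 4% → £0.55
Dish soap £6.44: all other tangible goods → 9.25% → £0.60
Total tax = £2.72 + £1.15 + £1.54 + £0.55 + £0.60 = £6.56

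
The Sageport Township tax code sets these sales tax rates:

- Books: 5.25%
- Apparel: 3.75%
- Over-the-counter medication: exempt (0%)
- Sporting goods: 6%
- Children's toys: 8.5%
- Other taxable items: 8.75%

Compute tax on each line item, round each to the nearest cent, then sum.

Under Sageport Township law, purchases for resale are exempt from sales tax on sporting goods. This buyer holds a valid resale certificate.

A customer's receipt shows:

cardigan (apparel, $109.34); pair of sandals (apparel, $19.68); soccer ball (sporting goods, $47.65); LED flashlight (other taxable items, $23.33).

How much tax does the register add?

Cardigan $109.34: apparel → 3.75% → $4.10
Pair of sandals $19.68: apparel → 3.75% → $0.74
Soccer ball $47.65: sporting goods, buyer-exempt → 0% → $0.00
LED flashlight $23.33: other taxable items → 8.75% → $2.04
Total tax = $4.10 + $0.74 + $2.04 = $6.88

$6.88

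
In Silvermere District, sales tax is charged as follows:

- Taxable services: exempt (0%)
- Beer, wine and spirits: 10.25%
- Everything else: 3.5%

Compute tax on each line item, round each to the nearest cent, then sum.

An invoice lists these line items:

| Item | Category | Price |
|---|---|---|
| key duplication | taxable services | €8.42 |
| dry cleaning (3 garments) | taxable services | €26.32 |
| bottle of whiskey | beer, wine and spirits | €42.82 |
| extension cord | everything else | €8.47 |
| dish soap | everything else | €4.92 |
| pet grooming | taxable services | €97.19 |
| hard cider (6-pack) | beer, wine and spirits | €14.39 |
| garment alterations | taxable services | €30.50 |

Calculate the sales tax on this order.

€6.33

Key duplication €8.42: taxable services → 0% → €0.00
Dry cleaning (3 garments) €26.32: taxable services → 0% → €0.00
Bottle of whiskey €42.82: beer, wine and spirits → 10.25% → €4.39
Extension cord €8.47: everything else → 3.5% → €0.30
Dish soap €4.92: everything else → 3.5% → €0.17
Pet grooming €97.19: taxable services → 0% → €0.00
Hard cider (6-pack) €14.39: beer, wine and spirits → 10.25% → €1.47
Garment alterations €30.50: taxable services → 0% → €0.00
Total tax = €4.39 + €0.30 + €0.17 + €1.47 = €6.33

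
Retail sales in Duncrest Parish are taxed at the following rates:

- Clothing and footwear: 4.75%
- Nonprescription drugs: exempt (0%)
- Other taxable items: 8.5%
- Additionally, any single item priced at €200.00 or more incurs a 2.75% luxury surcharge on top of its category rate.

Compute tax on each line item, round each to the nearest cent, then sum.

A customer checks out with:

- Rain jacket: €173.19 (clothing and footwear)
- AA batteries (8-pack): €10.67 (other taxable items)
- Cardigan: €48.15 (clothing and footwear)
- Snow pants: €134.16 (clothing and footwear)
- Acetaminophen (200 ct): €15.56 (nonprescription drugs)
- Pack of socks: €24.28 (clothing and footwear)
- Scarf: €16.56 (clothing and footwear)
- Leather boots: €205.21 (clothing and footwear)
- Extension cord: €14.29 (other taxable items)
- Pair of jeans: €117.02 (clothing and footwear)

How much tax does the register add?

€41.90

Rain jacket €173.19: clothing and footwear → 4.75% → €8.23
AA batteries (8-pack) €10.67: other taxable items → 8.5% → €0.91
Cardigan €48.15: clothing and footwear → 4.75% → €2.29
Snow pants €134.16: clothing and footwear → 4.75% → €6.37
Acetaminophen (200 ct) €15.56: nonprescription drugs → 0% → €0.00
Pack of socks €24.28: clothing and footwear → 4.75% → €1.15
Scarf €16.56: clothing and footwear → 4.75% → €0.79
Leather boots €205.21: clothing and footwear → 4.75% + 2.75% surcharge = 7.5% → €15.39
Extension cord €14.29: other taxable items → 8.5% → €1.21
Pair of jeans €117.02: clothing and footwear → 4.75% → €5.56
Total tax = €8.23 + €0.91 + €2.29 + €6.37 + €1.15 + €0.79 + €15.39 + €1.21 + €5.56 = €41.90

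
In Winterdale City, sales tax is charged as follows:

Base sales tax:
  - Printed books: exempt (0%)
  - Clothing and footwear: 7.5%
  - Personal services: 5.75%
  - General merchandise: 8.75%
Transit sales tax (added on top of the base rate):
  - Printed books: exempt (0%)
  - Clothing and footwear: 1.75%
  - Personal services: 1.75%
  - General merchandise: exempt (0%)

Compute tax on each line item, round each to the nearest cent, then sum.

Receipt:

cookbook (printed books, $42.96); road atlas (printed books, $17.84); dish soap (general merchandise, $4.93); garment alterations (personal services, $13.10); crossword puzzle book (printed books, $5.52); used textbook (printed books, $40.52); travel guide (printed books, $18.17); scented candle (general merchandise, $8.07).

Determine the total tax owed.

Cookbook $42.96: printed books → 0% + 0% transit = 0% → $0.00
Road atlas $17.84: printed books → 0% + 0% transit = 0% → $0.00
Dish soap $4.93: general merchandise → 8.75% + 0% transit = 8.75% → $0.43
Garment alterations $13.10: personal services → 5.75% + 1.75% transit = 7.5% → $0.98
Crossword puzzle book $5.52: printed books → 0% + 0% transit = 0% → $0.00
Used textbook $40.52: printed books → 0% + 0% transit = 0% → $0.00
Travel guide $18.17: printed books → 0% + 0% transit = 0% → $0.00
Scented candle $8.07: general merchandise → 8.75% + 0% transit = 8.75% → $0.71
Total tax = $0.43 + $0.98 + $0.71 = $2.12

$2.12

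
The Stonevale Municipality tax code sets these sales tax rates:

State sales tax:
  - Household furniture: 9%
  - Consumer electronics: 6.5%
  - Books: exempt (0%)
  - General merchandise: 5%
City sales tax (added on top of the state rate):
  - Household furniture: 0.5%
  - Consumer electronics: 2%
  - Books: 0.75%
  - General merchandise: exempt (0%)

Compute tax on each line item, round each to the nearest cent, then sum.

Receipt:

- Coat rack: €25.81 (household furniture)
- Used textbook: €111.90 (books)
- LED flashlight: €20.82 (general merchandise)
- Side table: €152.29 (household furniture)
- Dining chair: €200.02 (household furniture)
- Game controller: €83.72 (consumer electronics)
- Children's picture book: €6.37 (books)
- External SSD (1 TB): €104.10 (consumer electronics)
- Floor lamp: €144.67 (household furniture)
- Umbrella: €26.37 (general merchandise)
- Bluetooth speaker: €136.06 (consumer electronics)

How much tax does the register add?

€80.45

Coat rack €25.81: household furniture → 9% + 0.5% city = 9.5% → €2.45
Used textbook €111.90: books → 0% + 0.75% city = 0.75% → €0.84
LED flashlight €20.82: general merchandise → 5% + 0% city = 5% → €1.04
Side table €152.29: household furniture → 9% + 0.5% city = 9.5% → €14.47
Dining chair €200.02: household furniture → 9% + 0.5% city = 9.5% → €19.00
Game controller €83.72: consumer electronics → 6.5% + 2% city = 8.5% → €7.12
Children's picture book €6.37: books → 0% + 0.75% city = 0.75% → €0.05
External SSD (1 TB) €104.10: consumer electronics → 6.5% + 2% city = 8.5% → €8.85
Floor lamp €144.67: household furniture → 9% + 0.5% city = 9.5% → €13.74
Umbrella €26.37: general merchandise → 5% + 0% city = 5% → €1.32
Bluetooth speaker €136.06: consumer electronics → 6.5% + 2% city = 8.5% → €11.57
Total tax = €2.45 + €0.84 + €1.04 + €14.47 + €19.00 + €7.12 + €0.05 + €8.85 + €13.74 + €1.32 + €11.57 = €80.45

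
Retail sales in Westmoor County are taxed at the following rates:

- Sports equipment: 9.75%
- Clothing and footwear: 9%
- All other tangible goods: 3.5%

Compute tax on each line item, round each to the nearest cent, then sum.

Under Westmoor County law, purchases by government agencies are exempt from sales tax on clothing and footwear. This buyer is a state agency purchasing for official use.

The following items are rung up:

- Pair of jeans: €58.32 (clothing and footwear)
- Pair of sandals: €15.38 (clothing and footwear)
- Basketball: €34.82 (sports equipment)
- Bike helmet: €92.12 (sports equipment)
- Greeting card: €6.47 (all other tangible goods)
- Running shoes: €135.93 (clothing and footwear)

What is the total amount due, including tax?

€355.64

Pair of jeans €58.32: clothing and footwear, buyer-exempt → 0% → €0.00
Pair of sandals €15.38: clothing and footwear, buyer-exempt → 0% → €0.00
Basketball €34.82: sports equipment → 9.75% → €3.39
Bike helmet €92.12: sports equipment → 9.75% → €8.98
Greeting card €6.47: all other tangible goods → 3.5% → €0.23
Running shoes €135.93: clothing and footwear, buyer-exempt → 0% → €0.00
Subtotal = €343.04; tax = €12.60; total due = €355.64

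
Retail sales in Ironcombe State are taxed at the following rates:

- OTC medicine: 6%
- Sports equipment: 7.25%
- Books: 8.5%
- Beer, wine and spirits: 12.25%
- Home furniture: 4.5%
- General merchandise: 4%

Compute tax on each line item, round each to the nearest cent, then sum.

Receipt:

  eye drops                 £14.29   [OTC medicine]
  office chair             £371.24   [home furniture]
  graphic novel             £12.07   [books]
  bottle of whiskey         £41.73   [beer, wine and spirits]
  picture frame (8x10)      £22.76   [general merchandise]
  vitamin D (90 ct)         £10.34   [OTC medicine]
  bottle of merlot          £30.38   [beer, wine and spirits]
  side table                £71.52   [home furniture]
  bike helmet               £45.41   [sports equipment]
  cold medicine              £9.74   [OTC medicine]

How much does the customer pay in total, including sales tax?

£665.53

Eye drops £14.29: OTC medicine → 6% → £0.86
Office chair £371.24: home furniture → 4.5% → £16.71
Graphic novel £12.07: books → 8.5% → £1.03
Bottle of whiskey £41.73: beer, wine and spirits → 12.25% → £5.11
Picture frame (8x10) £22.76: general merchandise → 4% → £0.91
Vitamin D (90 ct) £10.34: OTC medicine → 6% → £0.62
Bottle of merlot £30.38: beer, wine and spirits → 12.25% → £3.72
Side table £71.52: home furniture → 4.5% → £3.22
Bike helmet £45.41: sports equipment → 7.25% → £3.29
Cold medicine £9.74: OTC medicine → 6% → £0.58
Subtotal = £629.48; tax = £36.05; total due = £665.53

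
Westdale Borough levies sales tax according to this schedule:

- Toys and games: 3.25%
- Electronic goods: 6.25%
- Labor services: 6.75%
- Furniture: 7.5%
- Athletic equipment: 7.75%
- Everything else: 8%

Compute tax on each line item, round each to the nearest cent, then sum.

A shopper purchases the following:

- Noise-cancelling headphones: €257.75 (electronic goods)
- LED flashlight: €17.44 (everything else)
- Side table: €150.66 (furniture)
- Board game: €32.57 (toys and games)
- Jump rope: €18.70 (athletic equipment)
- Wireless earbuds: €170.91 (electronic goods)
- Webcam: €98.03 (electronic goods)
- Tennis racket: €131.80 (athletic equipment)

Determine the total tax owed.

€58.34

Noise-cancelling headphones €257.75: electronic goods → 6.25% → €16.11
LED flashlight €17.44: everything else → 8% → €1.40
Side table €150.66: furniture → 7.5% → €11.30
Board game €32.57: toys and games → 3.25% → €1.06
Jump rope €18.70: athletic equipment → 7.75% → €1.45
Wireless earbuds €170.91: electronic goods → 6.25% → €10.68
Webcam €98.03: electronic goods → 6.25% → €6.13
Tennis racket €131.80: athletic equipment → 7.75% → €10.21
Total tax = €16.11 + €1.40 + €11.30 + €1.06 + €1.45 + €10.68 + €6.13 + €10.21 = €58.34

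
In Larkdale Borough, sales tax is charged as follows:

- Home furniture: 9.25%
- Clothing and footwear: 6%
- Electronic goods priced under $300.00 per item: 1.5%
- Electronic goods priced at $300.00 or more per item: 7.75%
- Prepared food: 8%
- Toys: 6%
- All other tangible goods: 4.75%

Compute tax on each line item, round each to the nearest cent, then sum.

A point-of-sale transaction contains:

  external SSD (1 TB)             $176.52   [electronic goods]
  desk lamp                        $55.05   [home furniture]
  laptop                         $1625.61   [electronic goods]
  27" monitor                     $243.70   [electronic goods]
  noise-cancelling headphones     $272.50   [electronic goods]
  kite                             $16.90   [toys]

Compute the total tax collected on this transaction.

External SSD (1 TB) $176.52: electronic goods, under $300.00 → 1.5% → $2.65
Desk lamp $55.05: home furniture → 9.25% → $5.09
Laptop $1625.61: electronic goods, $300.00 or more → 7.75% → $125.98
27" monitor $243.70: electronic goods, under $300.00 → 1.5% → $3.66
Noise-cancelling headphones $272.50: electronic goods, under $300.00 → 1.5% → $4.09
Kite $16.90: toys → 6% → $1.01
Total tax = $2.65 + $5.09 + $125.98 + $3.66 + $4.09 + $1.01 = $142.48

$142.48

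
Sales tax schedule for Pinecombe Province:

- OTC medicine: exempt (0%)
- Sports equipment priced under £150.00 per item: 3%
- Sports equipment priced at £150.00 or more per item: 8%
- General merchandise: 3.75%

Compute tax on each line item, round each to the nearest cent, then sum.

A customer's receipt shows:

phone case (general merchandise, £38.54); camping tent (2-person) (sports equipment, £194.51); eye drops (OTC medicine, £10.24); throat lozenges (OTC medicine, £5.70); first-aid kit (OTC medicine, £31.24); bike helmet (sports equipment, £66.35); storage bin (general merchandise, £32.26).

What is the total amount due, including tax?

£399.05

Phone case £38.54: general merchandise → 3.75% → £1.45
Camping tent (2-person) £194.51: sports equipment, £150.00 or more → 8% → £15.56
Eye drops £10.24: OTC medicine → 0% → £0.00
Throat lozenges £5.70: OTC medicine → 0% → £0.00
First-aid kit £31.24: OTC medicine → 0% → £0.00
Bike helmet £66.35: sports equipment, under £150.00 → 3% → £1.99
Storage bin £32.26: general merchandise → 3.75% → £1.21
Subtotal = £378.84; tax = £20.21; total due = £399.05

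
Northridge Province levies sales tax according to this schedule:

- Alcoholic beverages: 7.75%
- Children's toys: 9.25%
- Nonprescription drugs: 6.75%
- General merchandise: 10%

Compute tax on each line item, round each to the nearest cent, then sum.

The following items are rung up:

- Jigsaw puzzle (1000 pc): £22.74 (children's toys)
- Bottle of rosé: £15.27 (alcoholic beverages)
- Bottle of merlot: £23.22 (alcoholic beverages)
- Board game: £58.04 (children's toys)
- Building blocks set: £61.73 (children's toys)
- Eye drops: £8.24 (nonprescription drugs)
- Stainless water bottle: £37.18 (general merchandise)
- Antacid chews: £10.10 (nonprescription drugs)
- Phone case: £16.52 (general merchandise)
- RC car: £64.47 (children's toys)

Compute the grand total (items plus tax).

Jigsaw puzzle (1000 pc) £22.74: children's toys → 9.25% → £2.10
Bottle of rosé £15.27: alcoholic beverages → 7.75% → £1.18
Bottle of merlot £23.22: alcoholic beverages → 7.75% → £1.80
Board game £58.04: children's toys → 9.25% → £5.37
Building blocks set £61.73: children's toys → 9.25% → £5.71
Eye drops £8.24: nonprescription drugs → 6.75% → £0.56
Stainless water bottle £37.18: general merchandise → 10% → £3.72
Antacid chews £10.10: nonprescription drugs → 6.75% → £0.68
Phone case £16.52: general merchandise → 10% → £1.65
RC car £64.47: children's toys → 9.25% → £5.96
Subtotal = £317.51; tax = £28.73; total due = £346.24

£346.24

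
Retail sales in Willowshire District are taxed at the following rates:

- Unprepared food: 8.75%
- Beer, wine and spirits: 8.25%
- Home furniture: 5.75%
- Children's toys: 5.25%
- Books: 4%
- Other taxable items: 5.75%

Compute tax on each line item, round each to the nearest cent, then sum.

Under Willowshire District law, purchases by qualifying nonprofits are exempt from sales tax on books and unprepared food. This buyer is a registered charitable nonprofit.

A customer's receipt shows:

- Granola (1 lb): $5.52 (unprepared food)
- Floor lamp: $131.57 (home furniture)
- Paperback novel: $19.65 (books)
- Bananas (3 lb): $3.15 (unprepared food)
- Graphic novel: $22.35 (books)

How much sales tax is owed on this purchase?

$7.57

Granola (1 lb) $5.52: unprepared food, buyer-exempt → 0% → $0.00
Floor lamp $131.57: home furniture → 5.75% → $7.57
Paperback novel $19.65: books, buyer-exempt → 0% → $0.00
Bananas (3 lb) $3.15: unprepared food, buyer-exempt → 0% → $0.00
Graphic novel $22.35: books, buyer-exempt → 0% → $0.00
Total tax = $7.57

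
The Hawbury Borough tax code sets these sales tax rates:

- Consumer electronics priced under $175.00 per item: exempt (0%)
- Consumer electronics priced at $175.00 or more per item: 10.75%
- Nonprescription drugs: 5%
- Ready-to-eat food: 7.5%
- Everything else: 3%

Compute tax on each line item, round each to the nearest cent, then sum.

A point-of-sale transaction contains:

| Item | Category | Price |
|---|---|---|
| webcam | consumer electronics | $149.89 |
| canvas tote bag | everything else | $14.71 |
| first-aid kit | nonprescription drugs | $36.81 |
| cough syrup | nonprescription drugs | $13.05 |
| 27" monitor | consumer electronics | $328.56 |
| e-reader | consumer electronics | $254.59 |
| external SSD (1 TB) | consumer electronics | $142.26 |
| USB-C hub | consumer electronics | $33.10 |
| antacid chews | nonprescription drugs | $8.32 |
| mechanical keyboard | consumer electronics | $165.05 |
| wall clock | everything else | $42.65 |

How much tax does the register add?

Webcam $149.89: consumer electronics, under $175.00 → 0% → $0.00
Canvas tote bag $14.71: everything else → 3% → $0.44
First-aid kit $36.81: nonprescription drugs → 5% → $1.84
Cough syrup $13.05: nonprescription drugs → 5% → $0.65
27" monitor $328.56: consumer electronics, $175.00 or more → 10.75% → $35.32
E-reader $254.59: consumer electronics, $175.00 or more → 10.75% → $27.37
External SSD (1 TB) $142.26: consumer electronics, under $175.00 → 0% → $0.00
USB-C hub $33.10: consumer electronics, under $175.00 → 0% → $0.00
Antacid chews $8.32: nonprescription drugs → 5% → $0.42
Mechanical keyboard $165.05: consumer electronics, under $175.00 → 0% → $0.00
Wall clock $42.65: everything else → 3% → $1.28
Total tax = $0.44 + $1.84 + $0.65 + $35.32 + $27.37 + $0.42 + $1.28 = $67.32

$67.32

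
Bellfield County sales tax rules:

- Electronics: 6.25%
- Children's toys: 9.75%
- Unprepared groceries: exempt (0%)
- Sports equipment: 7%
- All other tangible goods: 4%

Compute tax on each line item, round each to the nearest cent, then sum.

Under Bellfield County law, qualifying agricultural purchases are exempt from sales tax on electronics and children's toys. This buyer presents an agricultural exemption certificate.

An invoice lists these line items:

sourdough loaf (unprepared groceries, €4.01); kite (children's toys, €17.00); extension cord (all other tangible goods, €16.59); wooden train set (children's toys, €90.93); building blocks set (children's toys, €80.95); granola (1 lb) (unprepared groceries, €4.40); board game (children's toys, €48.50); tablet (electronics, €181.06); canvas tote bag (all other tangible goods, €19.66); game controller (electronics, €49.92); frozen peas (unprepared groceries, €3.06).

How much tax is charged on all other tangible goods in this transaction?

€1.45

Extension cord €16.59: all other tangible goods → 4% → €0.66
Canvas tote bag €19.66: all other tangible goods → 4% → €0.79
Tax on all other tangible goods = €0.66 + €0.79 = €1.45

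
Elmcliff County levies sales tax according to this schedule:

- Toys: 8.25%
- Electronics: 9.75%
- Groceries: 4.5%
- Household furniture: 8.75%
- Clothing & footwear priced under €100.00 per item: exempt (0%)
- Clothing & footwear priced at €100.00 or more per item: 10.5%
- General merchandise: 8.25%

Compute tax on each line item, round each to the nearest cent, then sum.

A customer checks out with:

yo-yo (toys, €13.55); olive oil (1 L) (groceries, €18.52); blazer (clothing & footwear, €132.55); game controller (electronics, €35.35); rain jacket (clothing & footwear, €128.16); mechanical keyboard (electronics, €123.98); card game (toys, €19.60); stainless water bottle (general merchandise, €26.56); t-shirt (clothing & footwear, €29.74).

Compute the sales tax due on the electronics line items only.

€15.54

Game controller €35.35: electronics → 9.75% → €3.45
Mechanical keyboard €123.98: electronics → 9.75% → €12.09
Tax on electronics = €3.45 + €12.09 = €15.54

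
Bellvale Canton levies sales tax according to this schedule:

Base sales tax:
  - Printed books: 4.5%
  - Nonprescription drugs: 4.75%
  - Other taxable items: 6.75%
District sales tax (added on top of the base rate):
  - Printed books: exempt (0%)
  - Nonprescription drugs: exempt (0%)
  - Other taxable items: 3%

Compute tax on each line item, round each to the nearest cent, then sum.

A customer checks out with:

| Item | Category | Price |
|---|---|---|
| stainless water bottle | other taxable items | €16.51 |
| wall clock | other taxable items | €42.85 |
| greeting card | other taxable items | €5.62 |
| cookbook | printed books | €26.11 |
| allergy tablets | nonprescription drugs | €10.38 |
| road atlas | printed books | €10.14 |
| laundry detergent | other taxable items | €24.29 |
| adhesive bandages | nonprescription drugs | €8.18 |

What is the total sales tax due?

€11.22

Stainless water bottle €16.51: other taxable items → 6.75% + 3% district = 9.75% → €1.61
Wall clock €42.85: other taxable items → 6.75% + 3% district = 9.75% → €4.18
Greeting card €5.62: other taxable items → 6.75% + 3% district = 9.75% → €0.55
Cookbook €26.11: printed books → 4.5% + 0% district = 4.5% → €1.17
Allergy tablets €10.38: nonprescription drugs → 4.75% + 0% district = 4.75% → €0.49
Road atlas €10.14: printed books → 4.5% + 0% district = 4.5% → €0.46
Laundry detergent €24.29: other taxable items → 6.75% + 3% district = 9.75% → €2.37
Adhesive bandages €8.18: nonprescription drugs → 4.75% + 0% district = 4.75% → €0.39
Total tax = €1.61 + €4.18 + €0.55 + €1.17 + €0.49 + €0.46 + €2.37 + €0.39 = €11.22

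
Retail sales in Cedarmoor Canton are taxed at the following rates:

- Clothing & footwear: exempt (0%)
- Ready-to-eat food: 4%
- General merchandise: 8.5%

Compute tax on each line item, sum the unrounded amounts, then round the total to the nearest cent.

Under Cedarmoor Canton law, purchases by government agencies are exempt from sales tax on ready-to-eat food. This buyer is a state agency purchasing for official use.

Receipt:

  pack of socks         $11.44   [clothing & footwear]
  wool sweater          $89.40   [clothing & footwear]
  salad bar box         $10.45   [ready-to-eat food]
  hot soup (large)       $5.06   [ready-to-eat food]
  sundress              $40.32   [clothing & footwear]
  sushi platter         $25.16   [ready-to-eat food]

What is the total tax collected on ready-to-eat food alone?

Salad bar box $10.45: ready-to-eat food, buyer-exempt → 0% → $0.00
Hot soup (large) $5.06: ready-to-eat food, buyer-exempt → 0% → $0.00
Sushi platter $25.16: ready-to-eat food, buyer-exempt → 0% → $0.00
Tax on ready-to-eat food: unrounded sum = $0.00 → $0.00

$0.00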